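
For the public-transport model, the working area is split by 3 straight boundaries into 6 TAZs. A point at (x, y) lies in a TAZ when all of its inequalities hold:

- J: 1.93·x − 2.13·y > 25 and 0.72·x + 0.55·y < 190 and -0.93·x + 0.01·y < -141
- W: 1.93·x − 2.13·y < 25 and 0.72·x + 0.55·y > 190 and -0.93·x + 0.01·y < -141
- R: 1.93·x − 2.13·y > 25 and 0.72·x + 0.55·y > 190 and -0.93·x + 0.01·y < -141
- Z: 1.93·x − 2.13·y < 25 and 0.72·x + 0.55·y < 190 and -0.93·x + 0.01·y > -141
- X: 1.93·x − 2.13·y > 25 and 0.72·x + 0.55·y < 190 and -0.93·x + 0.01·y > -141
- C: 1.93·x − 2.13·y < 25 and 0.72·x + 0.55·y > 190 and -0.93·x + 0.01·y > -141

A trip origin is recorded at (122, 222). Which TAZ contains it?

C

1.93·122 − 2.13·222 = -237.400, which is < 25
0.72·122 + 0.55·222 = 209.940, which is > 190
-0.93·122 + 0.01·222 = -111.240, which is > -141
This sign pattern matches C.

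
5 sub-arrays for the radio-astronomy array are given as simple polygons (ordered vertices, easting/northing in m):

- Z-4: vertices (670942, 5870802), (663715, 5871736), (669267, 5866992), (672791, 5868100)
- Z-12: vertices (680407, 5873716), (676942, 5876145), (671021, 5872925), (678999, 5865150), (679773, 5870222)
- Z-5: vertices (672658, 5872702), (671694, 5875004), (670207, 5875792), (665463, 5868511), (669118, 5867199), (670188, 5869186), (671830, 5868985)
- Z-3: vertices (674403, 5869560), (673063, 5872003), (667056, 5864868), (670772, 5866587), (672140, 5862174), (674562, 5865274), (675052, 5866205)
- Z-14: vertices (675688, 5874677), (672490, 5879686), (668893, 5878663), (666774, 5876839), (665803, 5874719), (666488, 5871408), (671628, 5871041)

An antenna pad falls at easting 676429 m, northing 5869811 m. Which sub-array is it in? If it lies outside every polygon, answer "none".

Z-12

Cast a ray rightward from (676429, 5869811). For each polygon, the edges (by vertex number in listed order) whose endpoints lie on opposite sides of northing = 5869811, where each meets that height, and whether that is right or left of the point:
Z-4: 2–3 at easting≈665967.9 (left), 4–1 at easting≈671620.1 (left) → 0 crossings.
Z-12: 3–4 at easting≈674216.3 (left), 4–5 at easting≈679710.3 (right) → 1 crossing.
Z-5: 3–4 at easting≈666310.0 (left), 7–1 at easting≈672014.0 (left) → 0 crossings.
Z-3: 1–2 at easting≈674265.3 (left), 2–3 at easting≈671217.5 (left) → 0 crossings.
Z-14: no edge straddles that height → 0 crossings.
Only Z-12 has an odd count, so the point is inside Z-12.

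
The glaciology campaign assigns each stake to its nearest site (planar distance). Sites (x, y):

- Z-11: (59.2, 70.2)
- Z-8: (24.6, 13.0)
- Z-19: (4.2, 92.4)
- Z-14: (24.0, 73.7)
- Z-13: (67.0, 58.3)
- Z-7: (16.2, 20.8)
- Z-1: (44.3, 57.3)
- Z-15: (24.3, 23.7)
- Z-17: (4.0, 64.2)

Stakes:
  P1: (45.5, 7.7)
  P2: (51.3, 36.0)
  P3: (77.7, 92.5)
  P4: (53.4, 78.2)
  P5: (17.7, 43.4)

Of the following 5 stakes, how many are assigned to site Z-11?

P1 → Z-8
P2 → Z-1
P3 → Z-11
P4 → Z-11
P5 → Z-15
2 of the 5 go to Z-11.

2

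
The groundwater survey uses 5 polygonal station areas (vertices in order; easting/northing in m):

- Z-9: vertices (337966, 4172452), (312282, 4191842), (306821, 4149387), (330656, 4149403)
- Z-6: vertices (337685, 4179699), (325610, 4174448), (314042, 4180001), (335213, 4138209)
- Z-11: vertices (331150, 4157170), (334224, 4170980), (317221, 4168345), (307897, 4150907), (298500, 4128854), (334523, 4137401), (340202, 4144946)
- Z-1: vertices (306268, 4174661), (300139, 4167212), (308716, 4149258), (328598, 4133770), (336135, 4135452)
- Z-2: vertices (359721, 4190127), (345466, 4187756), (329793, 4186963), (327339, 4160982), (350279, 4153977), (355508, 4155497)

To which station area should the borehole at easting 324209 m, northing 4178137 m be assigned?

Cast a ray rightward from (324209, 4178137). For each polygon, the edges (by vertex number in listed order) whose endpoints lie on opposite sides of northing = 4178137, where each meets that height, and whether that is right or left of the point:
Z-9: 1–2 at easting≈330435.6 (right), 2–3 at easting≈310519.1 (left) → 1 crossing.
Z-6: 1–2 at easting≈334093.1 (right), 2–3 at easting≈317925.1 (left), 3–4 at easting≈314986.3 (left), 4–1 at easting≈337591.9 (right) → 2 crossings.
Z-11: no edge straddles that height → 0 crossings.
Z-1: no edge straddles that height → 0 crossings.
Z-2: 3–4 at easting≈328959.4 (right), 6–1 at easting≈358262.3 (right) → 2 crossings.
Only Z-9 has an odd count, so the point is inside Z-9.

Z-9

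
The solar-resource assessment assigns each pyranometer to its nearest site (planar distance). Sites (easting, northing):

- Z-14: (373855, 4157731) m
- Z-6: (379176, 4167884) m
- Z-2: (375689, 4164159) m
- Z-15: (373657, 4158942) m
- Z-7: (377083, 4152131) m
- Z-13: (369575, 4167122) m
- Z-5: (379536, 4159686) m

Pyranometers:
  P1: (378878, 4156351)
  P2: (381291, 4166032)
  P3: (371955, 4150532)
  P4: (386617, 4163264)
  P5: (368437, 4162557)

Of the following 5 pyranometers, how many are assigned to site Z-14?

0

P1 → Z-5
P2 → Z-6
P3 → Z-7
P4 → Z-5
P5 → Z-13
0 of the 5 go to Z-14.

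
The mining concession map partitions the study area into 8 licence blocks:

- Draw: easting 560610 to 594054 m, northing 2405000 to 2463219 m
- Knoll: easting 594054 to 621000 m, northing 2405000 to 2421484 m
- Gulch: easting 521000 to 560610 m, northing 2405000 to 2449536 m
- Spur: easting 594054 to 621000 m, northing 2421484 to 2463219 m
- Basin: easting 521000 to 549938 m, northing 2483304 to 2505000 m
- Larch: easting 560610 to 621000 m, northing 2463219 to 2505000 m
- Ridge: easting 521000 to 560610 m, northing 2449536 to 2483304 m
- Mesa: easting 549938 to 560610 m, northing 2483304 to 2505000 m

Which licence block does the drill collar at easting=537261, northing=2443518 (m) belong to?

The point has easting = 537261 and northing = 2443518.
Only Gulch satisfies 521000 ≤ easting ≤ 560610 and 2405000 ≤ northing ≤ 2449536.

Gulch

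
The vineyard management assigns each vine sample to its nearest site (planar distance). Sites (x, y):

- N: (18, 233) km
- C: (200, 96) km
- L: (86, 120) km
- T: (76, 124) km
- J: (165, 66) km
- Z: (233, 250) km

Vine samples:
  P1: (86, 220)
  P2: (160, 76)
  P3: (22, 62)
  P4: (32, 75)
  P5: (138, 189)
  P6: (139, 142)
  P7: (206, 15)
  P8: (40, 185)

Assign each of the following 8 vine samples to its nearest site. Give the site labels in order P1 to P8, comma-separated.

N, J, T, T, L, L, J, N

P1 → N (d²=4793.00)
P2 → J (d²=125.00)
P3 → T (d²=6760.00)
P4 → T (d²=4337.00)
P5 → L (d²=7465.00)
P6 → L (d²=3293.00)
P7 → J (d²=4282.00)
P8 → N (d²=2788.00)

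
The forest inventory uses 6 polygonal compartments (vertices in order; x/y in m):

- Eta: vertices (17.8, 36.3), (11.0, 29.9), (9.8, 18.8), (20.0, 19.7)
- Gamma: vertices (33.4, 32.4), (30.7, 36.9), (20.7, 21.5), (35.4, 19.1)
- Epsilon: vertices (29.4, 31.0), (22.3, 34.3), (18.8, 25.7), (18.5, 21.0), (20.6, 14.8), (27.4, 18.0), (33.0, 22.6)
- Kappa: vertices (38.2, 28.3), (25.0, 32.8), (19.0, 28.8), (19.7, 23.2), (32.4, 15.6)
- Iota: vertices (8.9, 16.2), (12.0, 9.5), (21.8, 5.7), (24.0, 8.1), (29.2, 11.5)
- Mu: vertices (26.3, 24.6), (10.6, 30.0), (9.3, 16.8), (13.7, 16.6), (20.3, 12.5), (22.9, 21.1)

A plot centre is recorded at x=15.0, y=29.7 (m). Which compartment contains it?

Cast a ray rightward from (15.0, 29.7). For each polygon, the edges (by vertex number in listed order) whose endpoints lie on opposite sides of y = 29.7, where each meets that height, and whether that is right or left of the point:
Eta: 2–3 at x≈10.98 (left), 4–1 at x≈18.67 (right) → 1 crossing.
Gamma: 2–3 at x≈26.02 (right), 4–1 at x≈33.81 (right) → 2 crossings.
Epsilon: 2–3 at x≈20.43 (right), 7–1 at x≈29.96 (right) → 2 crossings.
Kappa: 1–2 at x≈34.09 (right), 2–3 at x≈20.35 (right) → 2 crossings.
Iota: no edge straddles that height → 0 crossings.
Mu: 1–2 at x≈11.47 (left), 2–3 at x≈10.57 (left) → 0 crossings.
Only Eta has an odd count, so the point is inside Eta.

Eta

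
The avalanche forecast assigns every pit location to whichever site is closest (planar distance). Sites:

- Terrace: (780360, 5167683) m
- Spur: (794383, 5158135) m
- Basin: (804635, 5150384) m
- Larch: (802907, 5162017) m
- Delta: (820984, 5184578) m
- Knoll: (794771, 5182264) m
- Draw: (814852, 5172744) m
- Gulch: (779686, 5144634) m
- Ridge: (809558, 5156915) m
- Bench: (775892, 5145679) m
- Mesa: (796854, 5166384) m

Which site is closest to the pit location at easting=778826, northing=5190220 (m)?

Squared distances to each site:
Terrace: 510269525.000; Spur: 1271467474.000; Basin: 2253011377.000; Larch: 1375303770.000; Delta: 1809129128.000; Knoll: 317540961.000; Draw: 1603283252.000; Gulch: 2078822996.000; Ridge: 2053678849.000; Bench: 1992509037.000; Mesa: 893163680.000.
Minimum at Knoll.

Knoll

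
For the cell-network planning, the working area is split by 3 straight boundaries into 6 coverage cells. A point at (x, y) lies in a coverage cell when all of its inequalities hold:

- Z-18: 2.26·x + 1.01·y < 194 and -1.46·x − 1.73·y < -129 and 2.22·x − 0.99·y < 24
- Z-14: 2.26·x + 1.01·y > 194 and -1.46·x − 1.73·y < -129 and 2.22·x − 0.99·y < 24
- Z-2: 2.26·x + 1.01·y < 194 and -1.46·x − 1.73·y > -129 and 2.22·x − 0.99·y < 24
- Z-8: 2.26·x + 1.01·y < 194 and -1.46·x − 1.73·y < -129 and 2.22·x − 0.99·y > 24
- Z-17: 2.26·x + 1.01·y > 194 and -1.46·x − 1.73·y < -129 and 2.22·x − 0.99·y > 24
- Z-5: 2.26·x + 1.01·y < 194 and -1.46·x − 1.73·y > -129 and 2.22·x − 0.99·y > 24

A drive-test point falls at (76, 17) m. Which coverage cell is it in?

Z-8

2.26·76 + 1.01·17 = 188.930, which is < 194
-1.46·76 − 1.73·17 = -140.370, which is < -129
2.22·76 − 0.99·17 = 151.890, which is > 24
This sign pattern matches Z-8.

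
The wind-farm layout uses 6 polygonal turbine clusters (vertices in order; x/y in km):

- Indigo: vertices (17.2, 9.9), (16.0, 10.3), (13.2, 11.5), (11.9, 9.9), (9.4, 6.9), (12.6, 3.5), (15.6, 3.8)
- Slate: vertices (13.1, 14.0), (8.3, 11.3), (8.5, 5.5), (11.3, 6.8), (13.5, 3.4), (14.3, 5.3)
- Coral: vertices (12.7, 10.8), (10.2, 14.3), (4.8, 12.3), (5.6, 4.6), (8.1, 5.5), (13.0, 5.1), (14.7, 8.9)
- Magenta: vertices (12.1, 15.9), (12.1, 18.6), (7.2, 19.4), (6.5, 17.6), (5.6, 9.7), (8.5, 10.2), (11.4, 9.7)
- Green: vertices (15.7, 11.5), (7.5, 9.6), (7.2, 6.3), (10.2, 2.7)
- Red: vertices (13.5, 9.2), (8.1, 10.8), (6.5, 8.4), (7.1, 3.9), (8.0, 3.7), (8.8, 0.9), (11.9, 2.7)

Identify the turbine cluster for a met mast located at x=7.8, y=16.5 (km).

Magenta

Cast a ray rightward from (7.8, 16.5). For each polygon, the edges (by vertex number in listed order) whose endpoints lie on opposite sides of y = 16.5, where each meets that height, and whether that is right or left of the point:
Indigo: no edge straddles that height → 0 crossings.
Slate: no edge straddles that height → 0 crossings.
Coral: no edge straddles that height → 0 crossings.
Magenta: 1–2 at x≈12.10 (right), 4–5 at x≈6.37 (left) → 1 crossing.
Green: no edge straddles that height → 0 crossings.
Red: no edge straddles that height → 0 crossings.
Only Magenta has an odd count, so the point is inside Magenta.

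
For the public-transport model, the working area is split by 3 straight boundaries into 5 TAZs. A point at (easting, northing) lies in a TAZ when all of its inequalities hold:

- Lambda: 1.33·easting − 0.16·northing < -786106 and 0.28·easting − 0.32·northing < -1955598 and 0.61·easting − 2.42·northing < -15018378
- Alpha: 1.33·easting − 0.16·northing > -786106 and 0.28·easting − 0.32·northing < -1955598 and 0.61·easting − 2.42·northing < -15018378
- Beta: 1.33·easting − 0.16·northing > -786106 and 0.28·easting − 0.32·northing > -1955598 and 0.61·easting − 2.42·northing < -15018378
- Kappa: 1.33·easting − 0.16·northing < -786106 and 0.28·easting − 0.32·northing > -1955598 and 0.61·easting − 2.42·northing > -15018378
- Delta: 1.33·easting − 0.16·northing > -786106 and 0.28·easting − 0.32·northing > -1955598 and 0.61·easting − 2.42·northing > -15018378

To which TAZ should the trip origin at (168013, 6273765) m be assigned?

Alpha

1.33·168013 − 0.16·6273765 = -780345.110, which is > -786106
0.28·168013 − 0.32·6273765 = -1960561.160, which is < -1955598
0.61·168013 − 2.42·6273765 = -15080023.370, which is < -15018378
This sign pattern matches Alpha.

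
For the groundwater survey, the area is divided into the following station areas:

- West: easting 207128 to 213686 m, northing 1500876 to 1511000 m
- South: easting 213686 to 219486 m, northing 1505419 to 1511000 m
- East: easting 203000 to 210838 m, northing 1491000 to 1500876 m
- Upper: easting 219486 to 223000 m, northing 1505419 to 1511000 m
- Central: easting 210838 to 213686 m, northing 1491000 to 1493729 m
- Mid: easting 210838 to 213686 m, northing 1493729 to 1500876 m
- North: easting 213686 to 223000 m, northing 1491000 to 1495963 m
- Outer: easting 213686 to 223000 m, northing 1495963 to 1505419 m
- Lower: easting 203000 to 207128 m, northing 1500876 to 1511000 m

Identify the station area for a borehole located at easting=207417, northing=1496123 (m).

The point has easting = 207417 and northing = 1496123.
Only East satisfies 203000 ≤ easting ≤ 210838 and 1491000 ≤ northing ≤ 1500876.

East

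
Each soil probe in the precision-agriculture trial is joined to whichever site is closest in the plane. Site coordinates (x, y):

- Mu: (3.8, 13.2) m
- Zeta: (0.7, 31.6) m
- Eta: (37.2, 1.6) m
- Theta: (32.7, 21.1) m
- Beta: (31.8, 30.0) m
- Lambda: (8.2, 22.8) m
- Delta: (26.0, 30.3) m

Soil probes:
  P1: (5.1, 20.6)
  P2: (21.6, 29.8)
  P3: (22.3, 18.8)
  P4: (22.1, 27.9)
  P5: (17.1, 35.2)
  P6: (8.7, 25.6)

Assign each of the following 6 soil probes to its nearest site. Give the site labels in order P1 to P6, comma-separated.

P1 → Lambda (d²=14.45)
P2 → Delta (d²=19.61)
P3 → Theta (d²=113.45)
P4 → Delta (d²=20.97)
P5 → Delta (d²=103.22)
P6 → Lambda (d²=8.09)

Lambda, Delta, Theta, Delta, Delta, Lambda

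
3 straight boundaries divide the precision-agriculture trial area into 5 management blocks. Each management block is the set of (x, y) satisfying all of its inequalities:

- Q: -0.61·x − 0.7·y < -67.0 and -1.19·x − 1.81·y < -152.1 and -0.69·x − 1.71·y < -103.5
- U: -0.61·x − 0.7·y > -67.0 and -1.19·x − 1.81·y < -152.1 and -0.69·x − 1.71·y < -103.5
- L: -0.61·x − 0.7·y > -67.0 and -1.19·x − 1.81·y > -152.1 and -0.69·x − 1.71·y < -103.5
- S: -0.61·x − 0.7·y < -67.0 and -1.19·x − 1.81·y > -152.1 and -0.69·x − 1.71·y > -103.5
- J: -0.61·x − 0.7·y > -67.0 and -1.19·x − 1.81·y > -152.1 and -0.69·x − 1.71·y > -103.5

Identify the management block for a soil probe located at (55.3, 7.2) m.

-0.61·55.3 − 0.7·7.2 = -38.773, which is > -67.0
-1.19·55.3 − 1.81·7.2 = -78.839, which is > -152.1
-0.69·55.3 − 1.71·7.2 = -50.469, which is > -103.5
This sign pattern matches J.

J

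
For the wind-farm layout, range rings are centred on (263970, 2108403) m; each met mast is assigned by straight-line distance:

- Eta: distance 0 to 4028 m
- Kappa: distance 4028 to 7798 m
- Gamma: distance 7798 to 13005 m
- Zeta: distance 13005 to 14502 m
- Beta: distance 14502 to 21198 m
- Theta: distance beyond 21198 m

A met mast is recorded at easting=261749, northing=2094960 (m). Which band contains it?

Distance = √((261749−263970)² + (2094960−2108403)²) = √(4932841.000 + 180714249.000) = 13625.237 m.
13005 ≤ 13625.237 < 14502 → Zeta.

Zeta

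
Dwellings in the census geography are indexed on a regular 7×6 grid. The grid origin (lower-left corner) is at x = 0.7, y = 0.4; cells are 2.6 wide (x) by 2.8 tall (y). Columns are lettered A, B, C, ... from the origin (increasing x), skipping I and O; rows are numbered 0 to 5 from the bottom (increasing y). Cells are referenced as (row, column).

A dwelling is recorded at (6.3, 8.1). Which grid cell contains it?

Column index: ⌊(6.3 − 0.7) / 2.6⌋ = ⌊2.154⌋ = 2 → column C
Row offset from origin: ⌊(8.1 − 0.4) / 2.8⌋ = ⌊2.750⌋ = 2 → row 2

(2, C)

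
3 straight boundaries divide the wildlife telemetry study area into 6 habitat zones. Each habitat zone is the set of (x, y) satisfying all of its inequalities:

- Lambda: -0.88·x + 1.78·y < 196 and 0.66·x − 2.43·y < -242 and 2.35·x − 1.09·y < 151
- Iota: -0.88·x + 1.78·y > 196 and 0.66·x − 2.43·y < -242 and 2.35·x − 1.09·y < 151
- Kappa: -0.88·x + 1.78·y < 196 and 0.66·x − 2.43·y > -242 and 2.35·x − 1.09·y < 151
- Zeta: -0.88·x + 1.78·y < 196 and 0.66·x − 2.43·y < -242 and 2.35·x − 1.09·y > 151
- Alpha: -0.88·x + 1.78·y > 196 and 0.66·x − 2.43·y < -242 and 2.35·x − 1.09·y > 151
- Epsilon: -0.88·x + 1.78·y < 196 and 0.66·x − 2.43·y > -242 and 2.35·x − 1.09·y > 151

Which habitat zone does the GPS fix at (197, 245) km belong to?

Alpha

-0.88·197 + 1.78·245 = 262.740, which is > 196
0.66·197 − 2.43·245 = -465.330, which is < -242
2.35·197 − 1.09·245 = 195.900, which is > 151
This sign pattern matches Alpha.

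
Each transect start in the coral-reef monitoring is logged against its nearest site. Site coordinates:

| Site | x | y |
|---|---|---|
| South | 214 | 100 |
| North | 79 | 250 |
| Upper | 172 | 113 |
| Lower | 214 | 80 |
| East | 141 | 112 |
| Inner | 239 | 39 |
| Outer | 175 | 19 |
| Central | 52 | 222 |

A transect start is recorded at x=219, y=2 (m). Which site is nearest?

Squared distances to each site:
South: 9629.000; North: 81104.000; Upper: 14530.000; Lower: 6109.000; East: 18184.000; Inner: 1769.000; Outer: 2225.000; Central: 76289.000.
Minimum at Inner.

Inner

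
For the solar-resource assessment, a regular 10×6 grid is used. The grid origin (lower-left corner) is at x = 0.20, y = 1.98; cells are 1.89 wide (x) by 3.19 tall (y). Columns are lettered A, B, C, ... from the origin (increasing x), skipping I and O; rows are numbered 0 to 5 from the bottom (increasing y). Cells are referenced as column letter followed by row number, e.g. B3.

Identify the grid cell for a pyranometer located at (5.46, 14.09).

C3

Column index: ⌊(5.46 − 0.20) / 1.89⌋ = ⌊2.783⌋ = 2 → column C
Row offset from origin: ⌊(14.09 − 1.98) / 3.19⌋ = ⌊3.796⌋ = 3 → row 3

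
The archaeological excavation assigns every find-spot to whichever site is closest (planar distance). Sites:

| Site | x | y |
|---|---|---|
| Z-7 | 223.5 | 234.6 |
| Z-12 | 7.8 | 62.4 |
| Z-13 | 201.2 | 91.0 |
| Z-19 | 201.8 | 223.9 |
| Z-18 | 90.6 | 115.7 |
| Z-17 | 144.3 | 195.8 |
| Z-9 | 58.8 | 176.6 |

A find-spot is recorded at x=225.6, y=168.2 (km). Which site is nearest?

Squared distances to each site:
Z-7: 4413.370; Z-12: 58630.480; Z-13: 6555.200; Z-19: 3668.930; Z-18: 20981.250; Z-17: 7371.450; Z-9: 27892.800.
Minimum at Z-19.

Z-19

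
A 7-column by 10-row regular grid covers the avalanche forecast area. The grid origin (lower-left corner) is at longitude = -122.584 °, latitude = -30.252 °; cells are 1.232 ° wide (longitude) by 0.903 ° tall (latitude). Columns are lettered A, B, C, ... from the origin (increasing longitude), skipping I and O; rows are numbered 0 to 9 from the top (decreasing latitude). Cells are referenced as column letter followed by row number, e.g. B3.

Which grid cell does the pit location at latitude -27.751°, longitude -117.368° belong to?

Column index: ⌊(-117.368 − -122.584) / 1.232⌋ = ⌊4.234⌋ = 4 → column E
Row offset from origin: ⌊(-27.751 − -30.252) / 0.903⌋ = ⌊2.770⌋ = 2 → row 7 (counted from top)

E7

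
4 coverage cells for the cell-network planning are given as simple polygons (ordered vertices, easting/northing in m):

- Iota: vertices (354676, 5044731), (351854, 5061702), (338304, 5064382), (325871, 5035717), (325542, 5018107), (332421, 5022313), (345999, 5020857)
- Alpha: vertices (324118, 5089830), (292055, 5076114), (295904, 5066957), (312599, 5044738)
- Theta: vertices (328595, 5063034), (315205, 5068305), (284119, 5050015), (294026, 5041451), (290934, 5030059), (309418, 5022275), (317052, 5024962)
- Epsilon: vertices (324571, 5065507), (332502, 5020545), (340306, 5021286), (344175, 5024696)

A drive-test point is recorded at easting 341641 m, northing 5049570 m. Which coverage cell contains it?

Cast a ray rightward from (341641, 5049570). For each polygon, the edges (by vertex number in listed order) whose endpoints lie on opposite sides of northing = 5049570, where each meets that height, and whether that is right or left of the point:
Iota: 1–2 at easting≈353871.4 (right), 3–4 at easting≈331879.5 (left) → 1 crossing.
Alpha: 3–4 at easting≈308968.3 (left), 4–1 at easting≈313833.4 (left) → 0 crossings.
Theta: 3–4 at easting≈284633.8 (left), 7–1 at easting≈324512.9 (left) → 0 crossings.
Epsilon: 1–2 at easting≈327382.2 (left), 4–1 at easting≈332226.5 (left) → 0 crossings.
Only Iota has an odd count, so the point is inside Iota.

Iota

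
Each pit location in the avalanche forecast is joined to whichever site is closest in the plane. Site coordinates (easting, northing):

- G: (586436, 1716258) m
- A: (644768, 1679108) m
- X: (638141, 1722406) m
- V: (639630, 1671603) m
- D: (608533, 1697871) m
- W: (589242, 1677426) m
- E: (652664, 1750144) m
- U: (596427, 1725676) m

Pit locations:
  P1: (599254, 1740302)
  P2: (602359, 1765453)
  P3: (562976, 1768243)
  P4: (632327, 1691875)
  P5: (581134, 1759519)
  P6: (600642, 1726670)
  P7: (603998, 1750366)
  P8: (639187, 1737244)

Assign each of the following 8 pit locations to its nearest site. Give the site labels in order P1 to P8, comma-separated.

P1 → U (d²=221911805.00)
P2 → U (d²=1617398353.00)
P3 → U (d²=2930918890.00)
P4 → A (d²=317774770.00)
P5 → U (d²=1379224498.00)
P6 → U (d²=18754261.00)
P7 → U (d²=666916141.00)
P8 → X (d²=221260360.00)

U, U, U, A, U, U, U, X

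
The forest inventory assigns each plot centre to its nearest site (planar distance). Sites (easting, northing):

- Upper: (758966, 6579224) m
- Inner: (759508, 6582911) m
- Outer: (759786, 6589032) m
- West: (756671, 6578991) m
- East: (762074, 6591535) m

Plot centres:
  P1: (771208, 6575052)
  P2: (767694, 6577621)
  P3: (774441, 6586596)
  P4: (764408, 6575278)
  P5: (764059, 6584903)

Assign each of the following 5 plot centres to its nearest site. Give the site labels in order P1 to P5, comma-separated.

P1 → Upper (d²=167272148.00)
P2 → Upper (d²=78747593.00)
P3 → East (d²=177336410.00)
P4 → Upper (d²=45186280.00)
P5 → Inner (d²=24679665.00)

Upper, Upper, East, Upper, Inner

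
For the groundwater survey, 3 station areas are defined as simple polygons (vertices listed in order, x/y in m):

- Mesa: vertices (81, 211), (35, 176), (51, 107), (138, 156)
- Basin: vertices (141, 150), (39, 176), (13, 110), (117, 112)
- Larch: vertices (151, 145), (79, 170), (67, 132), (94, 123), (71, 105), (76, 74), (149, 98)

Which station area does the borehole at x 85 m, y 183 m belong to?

Mesa

Cast a ray rightward from (85, 183). For each polygon, the edges (by vertex number in listed order) whose endpoints lie on opposite sides of y = 183, where each meets that height, and whether that is right or left of the point:
Mesa: 1–2 at x≈44.2 (left), 4–1 at x≈110.0 (right) → 1 crossing.
Basin: no edge straddles that height → 0 crossings.
Larch: no edge straddles that height → 0 crossings.
Only Mesa has an odd count, so the point is inside Mesa.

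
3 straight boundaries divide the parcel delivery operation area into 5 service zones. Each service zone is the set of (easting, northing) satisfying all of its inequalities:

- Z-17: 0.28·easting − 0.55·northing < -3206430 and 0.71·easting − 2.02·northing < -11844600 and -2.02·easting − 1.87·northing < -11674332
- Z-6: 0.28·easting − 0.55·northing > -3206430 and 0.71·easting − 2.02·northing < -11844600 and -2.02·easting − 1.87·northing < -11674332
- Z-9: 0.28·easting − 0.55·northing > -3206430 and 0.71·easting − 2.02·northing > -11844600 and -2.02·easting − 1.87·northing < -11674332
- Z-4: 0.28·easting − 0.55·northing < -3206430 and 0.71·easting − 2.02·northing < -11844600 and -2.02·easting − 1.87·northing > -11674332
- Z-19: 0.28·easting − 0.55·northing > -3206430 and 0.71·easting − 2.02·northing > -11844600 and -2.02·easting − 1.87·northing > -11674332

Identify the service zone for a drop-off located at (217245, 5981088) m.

Z-4

0.28·217245 − 0.55·5981088 = -3228769.800, which is < -3206430
0.71·217245 − 2.02·5981088 = -11927553.810, which is < -11844600
-2.02·217245 − 1.87·5981088 = -11623469.460, which is > -11674332
This sign pattern matches Z-4.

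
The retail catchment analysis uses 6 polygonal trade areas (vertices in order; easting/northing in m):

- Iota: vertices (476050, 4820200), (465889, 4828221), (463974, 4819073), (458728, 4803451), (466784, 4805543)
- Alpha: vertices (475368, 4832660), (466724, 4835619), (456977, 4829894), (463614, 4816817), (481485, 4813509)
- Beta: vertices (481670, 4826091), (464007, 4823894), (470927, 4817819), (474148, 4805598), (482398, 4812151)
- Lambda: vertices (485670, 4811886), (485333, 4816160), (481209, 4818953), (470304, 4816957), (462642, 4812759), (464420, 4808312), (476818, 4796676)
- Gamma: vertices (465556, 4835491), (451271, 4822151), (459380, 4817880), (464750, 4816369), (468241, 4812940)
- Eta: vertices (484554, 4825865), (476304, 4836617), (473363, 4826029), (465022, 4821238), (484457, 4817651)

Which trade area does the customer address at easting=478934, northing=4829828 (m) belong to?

Eta

Cast a ray rightward from (478934, 4829828). For each polygon, the edges (by vertex number in listed order) whose endpoints lie on opposite sides of northing = 4829828, where each meets that height, and whether that is right or left of the point:
Iota: no edge straddles that height → 0 crossings.
Alpha: 3–4 at easting≈457010.5 (left), 5–1 at easting≈476272.6 (left) → 0 crossings.
Beta: no edge straddles that height → 0 crossings.
Lambda: no edge straddles that height → 0 crossings.
Gamma: 1–2 at easting≈459491.8 (left), 5–1 at easting≈466230.3 (left) → 0 crossings.
Eta: 1–2 at easting≈481513.2 (right), 2–3 at easting≈474418.2 (left) → 1 crossing.
Only Eta has an odd count, so the point is inside Eta.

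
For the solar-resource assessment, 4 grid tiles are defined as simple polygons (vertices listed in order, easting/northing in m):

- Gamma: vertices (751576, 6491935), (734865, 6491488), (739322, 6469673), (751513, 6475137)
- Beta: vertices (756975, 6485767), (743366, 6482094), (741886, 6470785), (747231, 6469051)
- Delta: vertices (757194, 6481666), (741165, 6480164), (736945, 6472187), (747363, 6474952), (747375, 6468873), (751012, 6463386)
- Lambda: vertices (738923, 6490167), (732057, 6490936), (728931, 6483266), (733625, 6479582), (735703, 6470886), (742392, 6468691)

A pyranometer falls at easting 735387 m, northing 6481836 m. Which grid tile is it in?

Lambda

Cast a ray rightward from (735387, 6481836). For each polygon, the edges (by vertex number in listed order) whose endpoints lie on opposite sides of northing = 6481836, where each meets that height, and whether that is right or left of the point:
Gamma: 2–3 at easting≈736837.0 (right), 4–1 at easting≈751538.1 (right) → 2 crossings.
Beta: 2–3 at easting≈743332.2 (right), 4–1 at easting≈754683.6 (right) → 2 crossings.
Delta: no edge straddles that height → 0 crossings.
Lambda: 3–4 at easting≈730753.0 (left), 6–1 at easting≈740268.7 (right) → 1 crossing.
Only Lambda has an odd count, so the point is inside Lambda.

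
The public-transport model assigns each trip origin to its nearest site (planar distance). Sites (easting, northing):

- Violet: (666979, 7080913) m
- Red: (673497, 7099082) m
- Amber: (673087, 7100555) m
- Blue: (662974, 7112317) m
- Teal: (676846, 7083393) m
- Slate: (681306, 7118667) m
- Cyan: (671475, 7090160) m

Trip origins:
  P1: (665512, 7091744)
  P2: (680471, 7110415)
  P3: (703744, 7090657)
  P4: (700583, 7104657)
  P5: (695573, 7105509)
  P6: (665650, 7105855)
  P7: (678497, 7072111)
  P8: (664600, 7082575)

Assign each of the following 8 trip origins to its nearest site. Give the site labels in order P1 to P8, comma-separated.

P1 → Cyan (d²=38066425.00)
P2 → Slate (d²=68792729.00)
P3 → Teal (d²=776268100.00)
P4 → Slate (d²=567882829.00)
P5 → Slate (d²=376680253.00)
P6 → Blue (d²=48918420.00)
P7 → Teal (d²=130009325.00)
P8 → Violet (d²=8421885.00)

Cyan, Slate, Teal, Slate, Slate, Blue, Teal, Violet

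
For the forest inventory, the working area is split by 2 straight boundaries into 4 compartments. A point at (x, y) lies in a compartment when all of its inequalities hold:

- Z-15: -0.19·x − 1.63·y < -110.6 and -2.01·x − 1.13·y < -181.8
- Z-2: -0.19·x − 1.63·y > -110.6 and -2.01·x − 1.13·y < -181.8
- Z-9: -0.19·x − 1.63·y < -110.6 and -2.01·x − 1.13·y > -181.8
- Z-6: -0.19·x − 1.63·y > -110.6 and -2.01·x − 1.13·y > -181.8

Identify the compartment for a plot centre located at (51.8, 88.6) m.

Z-15

-0.19·51.8 − 1.63·88.6 = -154.260, which is < -110.6
-2.01·51.8 − 1.13·88.6 = -204.236, which is < -181.8
This sign pattern matches Z-15.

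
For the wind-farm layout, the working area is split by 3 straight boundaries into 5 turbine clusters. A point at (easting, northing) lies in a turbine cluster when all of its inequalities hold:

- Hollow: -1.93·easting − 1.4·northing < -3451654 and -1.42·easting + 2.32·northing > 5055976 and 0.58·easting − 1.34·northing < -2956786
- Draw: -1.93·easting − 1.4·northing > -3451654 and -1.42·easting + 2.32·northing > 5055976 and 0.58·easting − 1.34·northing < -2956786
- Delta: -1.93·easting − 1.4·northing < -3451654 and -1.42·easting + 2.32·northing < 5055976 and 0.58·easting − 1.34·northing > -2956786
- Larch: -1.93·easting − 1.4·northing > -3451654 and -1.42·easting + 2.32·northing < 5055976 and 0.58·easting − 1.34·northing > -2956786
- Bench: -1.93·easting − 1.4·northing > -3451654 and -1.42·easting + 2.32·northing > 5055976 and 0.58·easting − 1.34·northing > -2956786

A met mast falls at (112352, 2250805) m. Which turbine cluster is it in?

Bench

-1.93·112352 − 1.4·2250805 = -3367966.360, which is > -3451654
-1.42·112352 + 2.32·2250805 = 5062327.760, which is > 5055976
0.58·112352 − 1.34·2250805 = -2950914.540, which is > -2956786
This sign pattern matches Bench.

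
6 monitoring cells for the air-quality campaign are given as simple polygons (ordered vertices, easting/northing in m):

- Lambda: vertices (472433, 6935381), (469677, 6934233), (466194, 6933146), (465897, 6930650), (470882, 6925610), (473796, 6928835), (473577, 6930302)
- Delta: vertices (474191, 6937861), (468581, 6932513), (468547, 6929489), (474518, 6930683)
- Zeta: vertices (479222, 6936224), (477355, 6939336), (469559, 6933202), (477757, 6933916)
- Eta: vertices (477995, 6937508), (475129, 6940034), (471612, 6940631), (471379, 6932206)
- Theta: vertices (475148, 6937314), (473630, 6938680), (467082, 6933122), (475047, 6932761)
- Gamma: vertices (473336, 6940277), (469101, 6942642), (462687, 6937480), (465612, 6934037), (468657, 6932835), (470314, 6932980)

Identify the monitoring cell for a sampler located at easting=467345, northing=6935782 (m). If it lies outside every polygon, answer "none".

Cast a ray rightward from (467345, 6935782). For each polygon, the edges (by vertex number in listed order) whose endpoints lie on opposite sides of northing = 6935782, where each meets that height, and whether that is right or left of the point:
Lambda: no edge straddles that height → 0 crossings.
Delta: 1–2 at easting≈472010.1 (right), 4–1 at easting≈474285.7 (right) → 2 crossings.
Zeta: 2–3 at easting≈472838.0 (right), 4–1 at easting≈478941.4 (right) → 2 crossings.
Eta: 3–4 at easting≈471477.9 (right), 4–1 at easting≈475841.2 (right) → 2 crossings.
Theta: 2–3 at easting≈470215.8 (right), 4–1 at easting≈475114.0 (right) → 2 crossings.
Gamma: 3–4 at easting≈464129.5 (left), 6–1 at easting≈471474.4 (right) → 1 crossing.
Only Gamma has an odd count, so the point is inside Gamma.

Gamma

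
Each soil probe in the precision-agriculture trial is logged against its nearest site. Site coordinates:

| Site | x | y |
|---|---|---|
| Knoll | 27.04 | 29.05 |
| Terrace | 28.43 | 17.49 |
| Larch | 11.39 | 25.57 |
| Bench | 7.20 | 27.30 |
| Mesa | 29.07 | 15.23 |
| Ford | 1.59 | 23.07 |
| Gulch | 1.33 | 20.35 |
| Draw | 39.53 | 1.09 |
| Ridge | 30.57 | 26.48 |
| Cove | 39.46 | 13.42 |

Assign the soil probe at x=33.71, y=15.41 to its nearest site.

Mesa

Squared distances to each site:
Knoll: 230.539; Terrace: 32.205; Larch: 601.408; Bench: 844.152; Mesa: 21.562; Ford: 1090.370; Gulch: 1072.868; Draw: 238.935; Ridge: 132.405; Cove: 37.023.
Minimum at Mesa.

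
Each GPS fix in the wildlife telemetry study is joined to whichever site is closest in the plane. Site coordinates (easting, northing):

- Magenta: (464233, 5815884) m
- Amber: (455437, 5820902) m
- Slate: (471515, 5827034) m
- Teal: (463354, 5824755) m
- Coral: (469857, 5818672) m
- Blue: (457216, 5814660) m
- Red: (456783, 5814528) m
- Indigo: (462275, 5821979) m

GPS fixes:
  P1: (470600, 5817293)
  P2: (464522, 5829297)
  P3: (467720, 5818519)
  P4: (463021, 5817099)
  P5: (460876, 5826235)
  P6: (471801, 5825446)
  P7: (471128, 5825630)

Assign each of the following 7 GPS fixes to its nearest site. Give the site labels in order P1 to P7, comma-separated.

Coral, Teal, Coral, Magenta, Teal, Slate, Slate

P1 → Coral (d²=2453690.00)
P2 → Teal (d²=21993988.00)
P3 → Coral (d²=4590178.00)
P4 → Magenta (d²=2945169.00)
P5 → Teal (d²=8330884.00)
P6 → Slate (d²=2603540.00)
P7 → Slate (d²=2120985.00)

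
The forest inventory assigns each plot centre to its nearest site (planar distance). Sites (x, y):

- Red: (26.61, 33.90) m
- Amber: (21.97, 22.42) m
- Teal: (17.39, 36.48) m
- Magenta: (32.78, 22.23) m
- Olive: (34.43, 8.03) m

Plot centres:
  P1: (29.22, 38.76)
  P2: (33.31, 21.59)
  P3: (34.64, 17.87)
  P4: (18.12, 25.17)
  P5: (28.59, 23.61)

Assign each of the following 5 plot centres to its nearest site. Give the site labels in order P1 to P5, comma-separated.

P1 → Red (d²=30.43)
P2 → Magenta (d²=0.69)
P3 → Magenta (d²=22.47)
P4 → Amber (d²=22.38)
P5 → Magenta (d²=19.46)

Red, Magenta, Magenta, Amber, Magenta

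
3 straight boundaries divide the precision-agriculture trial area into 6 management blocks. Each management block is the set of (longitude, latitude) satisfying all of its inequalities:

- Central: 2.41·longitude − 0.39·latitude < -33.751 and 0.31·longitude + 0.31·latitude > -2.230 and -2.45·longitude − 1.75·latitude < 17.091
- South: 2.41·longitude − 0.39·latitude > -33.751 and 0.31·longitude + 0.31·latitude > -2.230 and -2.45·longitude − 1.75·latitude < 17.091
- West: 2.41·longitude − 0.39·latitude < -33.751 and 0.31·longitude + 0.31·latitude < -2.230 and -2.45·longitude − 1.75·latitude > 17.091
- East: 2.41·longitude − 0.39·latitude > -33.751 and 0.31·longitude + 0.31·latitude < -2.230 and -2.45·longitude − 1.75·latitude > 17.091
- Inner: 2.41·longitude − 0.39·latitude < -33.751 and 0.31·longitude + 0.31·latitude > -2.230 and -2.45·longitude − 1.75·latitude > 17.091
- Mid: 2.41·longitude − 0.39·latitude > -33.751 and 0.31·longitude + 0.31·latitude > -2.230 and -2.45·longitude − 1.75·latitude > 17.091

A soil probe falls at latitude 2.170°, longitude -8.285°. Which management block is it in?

South

2.41·-8.285 − 0.39·2.170 = -20.813, which is > -33.751
0.31·-8.285 + 0.31·2.170 = -1.896, which is > -2.230
-2.45·-8.285 − 1.75·2.170 = 16.501, which is < 17.091
This sign pattern matches South.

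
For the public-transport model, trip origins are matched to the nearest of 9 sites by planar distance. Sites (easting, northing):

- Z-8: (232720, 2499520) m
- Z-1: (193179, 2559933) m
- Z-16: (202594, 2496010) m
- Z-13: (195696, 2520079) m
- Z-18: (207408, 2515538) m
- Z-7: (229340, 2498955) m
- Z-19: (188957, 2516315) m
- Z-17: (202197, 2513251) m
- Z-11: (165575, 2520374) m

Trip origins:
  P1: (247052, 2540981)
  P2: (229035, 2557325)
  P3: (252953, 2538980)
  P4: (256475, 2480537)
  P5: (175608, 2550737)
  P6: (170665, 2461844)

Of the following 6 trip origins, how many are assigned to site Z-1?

P1 → Z-8
P2 → Z-1
P3 → Z-8
P4 → Z-8
P5 → Z-1
P6 → Z-16
2 of the 6 go to Z-1.

2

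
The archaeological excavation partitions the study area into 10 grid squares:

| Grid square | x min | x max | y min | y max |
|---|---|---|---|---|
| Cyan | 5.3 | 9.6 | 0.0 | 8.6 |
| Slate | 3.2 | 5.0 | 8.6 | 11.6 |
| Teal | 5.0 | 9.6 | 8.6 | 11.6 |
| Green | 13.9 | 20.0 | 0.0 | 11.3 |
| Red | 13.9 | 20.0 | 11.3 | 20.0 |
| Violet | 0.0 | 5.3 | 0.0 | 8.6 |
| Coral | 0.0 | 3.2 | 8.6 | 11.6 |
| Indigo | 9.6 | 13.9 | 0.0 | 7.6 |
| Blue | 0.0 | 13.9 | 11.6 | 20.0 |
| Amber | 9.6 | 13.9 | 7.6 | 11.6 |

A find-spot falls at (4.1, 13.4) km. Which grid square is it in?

The point has x = 4.1 and y = 13.4.
Only Blue satisfies 0.0 ≤ x ≤ 13.9 and 11.6 ≤ y ≤ 20.0.

Blue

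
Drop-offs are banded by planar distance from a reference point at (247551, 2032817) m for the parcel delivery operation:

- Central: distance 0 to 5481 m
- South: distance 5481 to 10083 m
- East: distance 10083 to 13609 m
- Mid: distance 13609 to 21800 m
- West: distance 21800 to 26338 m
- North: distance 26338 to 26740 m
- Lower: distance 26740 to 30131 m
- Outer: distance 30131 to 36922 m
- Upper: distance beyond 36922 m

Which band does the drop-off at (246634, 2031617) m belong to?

Central

Distance = √((246634−247551)² + (2031617−2032817)²) = √(840889.000 + 1440000.000) = 1510.261 m.
0 ≤ 1510.261 < 5481 → Central.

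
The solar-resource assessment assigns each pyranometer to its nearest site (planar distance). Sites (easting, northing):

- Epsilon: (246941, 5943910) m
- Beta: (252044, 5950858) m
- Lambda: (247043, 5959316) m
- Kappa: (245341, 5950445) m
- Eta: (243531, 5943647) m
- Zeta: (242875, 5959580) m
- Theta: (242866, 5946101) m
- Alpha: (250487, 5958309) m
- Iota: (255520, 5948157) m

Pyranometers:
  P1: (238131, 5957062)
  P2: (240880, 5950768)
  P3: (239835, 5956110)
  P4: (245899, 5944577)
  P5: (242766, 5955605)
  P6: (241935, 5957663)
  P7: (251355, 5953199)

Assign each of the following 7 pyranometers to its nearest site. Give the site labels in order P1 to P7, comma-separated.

Zeta, Kappa, Zeta, Epsilon, Zeta, Zeta, Beta

P1 → Zeta (d²=28845860.00)
P2 → Kappa (d²=20004850.00)
P3 → Zeta (d²=21282500.00)
P4 → Epsilon (d²=1530653.00)
P5 → Zeta (d²=15812506.00)
P6 → Zeta (d²=4558489.00)
P7 → Beta (d²=5955002.00)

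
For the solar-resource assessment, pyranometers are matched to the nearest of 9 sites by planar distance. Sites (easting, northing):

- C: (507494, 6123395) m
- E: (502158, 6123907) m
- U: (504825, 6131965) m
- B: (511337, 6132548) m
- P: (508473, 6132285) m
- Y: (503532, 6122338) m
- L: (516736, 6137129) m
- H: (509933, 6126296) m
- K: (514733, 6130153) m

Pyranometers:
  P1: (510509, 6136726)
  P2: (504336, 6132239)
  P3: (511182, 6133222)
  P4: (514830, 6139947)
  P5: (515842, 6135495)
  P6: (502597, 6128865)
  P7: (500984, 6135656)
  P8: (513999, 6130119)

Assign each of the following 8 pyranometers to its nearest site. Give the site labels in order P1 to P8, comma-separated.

B, U, B, L, L, U, U, K

P1 → B (d²=18141268.00)
P2 → U (d²=314197.00)
P3 → B (d²=478301.00)
P4 → L (d²=11573960.00)
P5 → L (d²=3469192.00)
P6 → U (d²=14573984.00)
P7 → U (d²=28376762.00)
P8 → K (d²=539912.00)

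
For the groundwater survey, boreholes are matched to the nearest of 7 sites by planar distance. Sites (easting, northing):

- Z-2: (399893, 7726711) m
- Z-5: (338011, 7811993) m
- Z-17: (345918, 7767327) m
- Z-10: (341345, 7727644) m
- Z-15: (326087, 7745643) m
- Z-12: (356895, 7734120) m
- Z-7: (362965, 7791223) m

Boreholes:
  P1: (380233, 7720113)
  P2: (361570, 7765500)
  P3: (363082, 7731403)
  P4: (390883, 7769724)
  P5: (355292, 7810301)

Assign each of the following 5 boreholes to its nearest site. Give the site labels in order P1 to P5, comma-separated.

P1 → Z-2 (d²=430049204.00)
P2 → Z-17 (d²=248323033.00)
P3 → Z-12 (d²=45661058.00)
P4 → Z-7 (d²=1241621725.00)
P5 → Z-5 (d²=301495825.00)

Z-2, Z-17, Z-12, Z-7, Z-5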